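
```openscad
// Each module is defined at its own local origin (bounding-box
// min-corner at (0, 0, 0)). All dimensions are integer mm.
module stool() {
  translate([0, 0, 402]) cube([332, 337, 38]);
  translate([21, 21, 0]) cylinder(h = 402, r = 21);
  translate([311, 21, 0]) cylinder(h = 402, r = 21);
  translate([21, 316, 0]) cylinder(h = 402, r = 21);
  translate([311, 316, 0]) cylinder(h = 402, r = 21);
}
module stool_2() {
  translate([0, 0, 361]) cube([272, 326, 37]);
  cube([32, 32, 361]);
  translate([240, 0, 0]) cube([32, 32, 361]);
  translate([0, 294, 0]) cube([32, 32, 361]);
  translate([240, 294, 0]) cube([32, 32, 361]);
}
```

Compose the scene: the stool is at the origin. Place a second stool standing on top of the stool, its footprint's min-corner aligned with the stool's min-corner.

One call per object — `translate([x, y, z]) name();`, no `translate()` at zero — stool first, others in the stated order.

stool();
translate([0, 0, 440]) stool_2();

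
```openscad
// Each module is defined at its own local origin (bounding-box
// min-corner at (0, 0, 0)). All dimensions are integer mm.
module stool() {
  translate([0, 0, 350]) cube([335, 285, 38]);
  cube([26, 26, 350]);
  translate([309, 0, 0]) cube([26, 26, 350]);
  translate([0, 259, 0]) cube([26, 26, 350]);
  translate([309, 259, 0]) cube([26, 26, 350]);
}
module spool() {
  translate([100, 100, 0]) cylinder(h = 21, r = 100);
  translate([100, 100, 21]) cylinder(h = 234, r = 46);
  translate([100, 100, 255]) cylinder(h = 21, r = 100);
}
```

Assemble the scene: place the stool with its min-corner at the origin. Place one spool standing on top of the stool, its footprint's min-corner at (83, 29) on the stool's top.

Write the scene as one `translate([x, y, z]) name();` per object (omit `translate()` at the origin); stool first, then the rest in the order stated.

stool();
translate([83, 29, 388]) spool();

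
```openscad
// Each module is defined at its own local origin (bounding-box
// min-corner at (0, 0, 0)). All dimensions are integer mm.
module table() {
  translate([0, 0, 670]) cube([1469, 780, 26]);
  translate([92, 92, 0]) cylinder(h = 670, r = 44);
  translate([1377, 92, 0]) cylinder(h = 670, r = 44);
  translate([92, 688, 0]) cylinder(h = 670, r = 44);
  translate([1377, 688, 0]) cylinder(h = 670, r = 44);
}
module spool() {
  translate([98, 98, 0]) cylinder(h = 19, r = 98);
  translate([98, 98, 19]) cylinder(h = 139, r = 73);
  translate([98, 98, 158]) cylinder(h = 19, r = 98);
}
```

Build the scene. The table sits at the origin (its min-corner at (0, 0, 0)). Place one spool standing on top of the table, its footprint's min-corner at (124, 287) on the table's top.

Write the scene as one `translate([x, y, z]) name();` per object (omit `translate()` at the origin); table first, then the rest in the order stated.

table();
translate([124, 287, 696]) spool();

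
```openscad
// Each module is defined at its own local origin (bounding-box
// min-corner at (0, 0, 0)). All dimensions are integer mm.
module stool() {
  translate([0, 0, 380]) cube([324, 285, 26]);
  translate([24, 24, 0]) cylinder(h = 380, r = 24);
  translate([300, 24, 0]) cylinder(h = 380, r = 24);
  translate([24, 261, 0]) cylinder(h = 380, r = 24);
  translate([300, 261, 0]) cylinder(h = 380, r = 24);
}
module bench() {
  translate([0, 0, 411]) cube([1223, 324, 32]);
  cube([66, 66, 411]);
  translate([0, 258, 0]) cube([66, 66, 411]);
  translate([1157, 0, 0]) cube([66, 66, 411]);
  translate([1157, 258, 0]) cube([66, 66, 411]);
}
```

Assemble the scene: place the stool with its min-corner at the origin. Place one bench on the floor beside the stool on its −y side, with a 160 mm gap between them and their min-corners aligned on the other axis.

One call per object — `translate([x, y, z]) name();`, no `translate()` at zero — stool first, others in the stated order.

stool();
translate([0, -484, 0]) bench();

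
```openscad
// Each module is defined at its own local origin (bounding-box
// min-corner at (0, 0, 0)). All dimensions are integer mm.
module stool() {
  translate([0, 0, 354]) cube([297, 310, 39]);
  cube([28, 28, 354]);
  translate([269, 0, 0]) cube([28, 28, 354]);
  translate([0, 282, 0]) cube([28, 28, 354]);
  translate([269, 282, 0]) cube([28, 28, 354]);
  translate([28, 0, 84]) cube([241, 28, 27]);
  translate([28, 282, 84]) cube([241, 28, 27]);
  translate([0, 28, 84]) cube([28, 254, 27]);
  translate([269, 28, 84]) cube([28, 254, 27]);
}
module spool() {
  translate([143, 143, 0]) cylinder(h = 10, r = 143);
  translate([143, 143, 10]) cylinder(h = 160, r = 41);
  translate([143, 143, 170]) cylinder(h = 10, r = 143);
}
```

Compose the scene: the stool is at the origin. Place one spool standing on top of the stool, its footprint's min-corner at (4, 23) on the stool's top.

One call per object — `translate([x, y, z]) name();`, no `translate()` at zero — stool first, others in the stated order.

stool();
translate([4, 23, 393]) spool();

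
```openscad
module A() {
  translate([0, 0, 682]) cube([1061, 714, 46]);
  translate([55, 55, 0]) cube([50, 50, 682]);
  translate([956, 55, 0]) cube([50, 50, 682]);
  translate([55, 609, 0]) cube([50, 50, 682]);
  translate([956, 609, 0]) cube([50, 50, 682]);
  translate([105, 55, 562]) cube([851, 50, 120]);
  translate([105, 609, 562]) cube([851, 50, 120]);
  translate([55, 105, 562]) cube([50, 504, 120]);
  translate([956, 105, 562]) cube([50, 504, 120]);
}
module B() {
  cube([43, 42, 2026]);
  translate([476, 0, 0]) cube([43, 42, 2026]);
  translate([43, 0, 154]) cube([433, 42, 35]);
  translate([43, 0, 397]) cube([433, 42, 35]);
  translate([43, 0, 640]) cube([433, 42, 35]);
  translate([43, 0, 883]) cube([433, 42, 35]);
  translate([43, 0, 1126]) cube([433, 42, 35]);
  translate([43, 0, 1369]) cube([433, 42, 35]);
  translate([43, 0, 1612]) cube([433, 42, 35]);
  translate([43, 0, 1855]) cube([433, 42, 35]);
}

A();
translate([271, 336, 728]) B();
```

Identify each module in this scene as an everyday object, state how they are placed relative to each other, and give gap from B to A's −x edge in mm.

A is a table. B is a ladder. The ladder is on top of the table, centred. The gap from the ladder to the table's −x edge is 271 mm.

The ladder's min-x is at 271; the table's min-x is 0; gap = 271 mm.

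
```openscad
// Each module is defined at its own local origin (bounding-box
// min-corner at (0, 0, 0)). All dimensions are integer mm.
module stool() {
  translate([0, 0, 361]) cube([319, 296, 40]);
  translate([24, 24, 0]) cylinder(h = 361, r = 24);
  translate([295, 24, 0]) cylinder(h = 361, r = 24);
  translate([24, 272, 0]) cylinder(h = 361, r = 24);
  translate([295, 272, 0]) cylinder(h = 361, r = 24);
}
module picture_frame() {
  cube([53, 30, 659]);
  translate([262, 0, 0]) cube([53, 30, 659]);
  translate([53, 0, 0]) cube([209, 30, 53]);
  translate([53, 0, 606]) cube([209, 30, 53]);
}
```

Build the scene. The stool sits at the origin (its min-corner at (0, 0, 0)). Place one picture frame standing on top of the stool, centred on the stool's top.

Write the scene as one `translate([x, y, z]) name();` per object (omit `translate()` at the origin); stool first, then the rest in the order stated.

stool();
translate([2, 133, 401]) picture_frame();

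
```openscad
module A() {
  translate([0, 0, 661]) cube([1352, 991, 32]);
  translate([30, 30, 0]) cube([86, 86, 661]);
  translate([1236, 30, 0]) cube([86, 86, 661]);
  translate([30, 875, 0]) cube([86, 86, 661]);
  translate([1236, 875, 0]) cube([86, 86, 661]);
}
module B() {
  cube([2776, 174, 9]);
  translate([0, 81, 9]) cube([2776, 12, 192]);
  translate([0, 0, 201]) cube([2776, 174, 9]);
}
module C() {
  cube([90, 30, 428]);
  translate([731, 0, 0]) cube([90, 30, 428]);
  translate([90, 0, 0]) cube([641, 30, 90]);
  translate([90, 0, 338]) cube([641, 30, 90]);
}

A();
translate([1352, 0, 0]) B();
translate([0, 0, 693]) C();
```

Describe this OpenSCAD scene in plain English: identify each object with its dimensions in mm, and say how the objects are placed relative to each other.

A is a table with a 1352×991 mm rectangular top, 32 mm thick, top surface at z = 693 mm, supported by four 86×86 mm square legs, each inset 30 mm from the nearest pair of top edges, running from the floor.

B is an I-beam lying along x, 2776 mm long. Overall section height 210 mm. Two flanges 174 mm wide (y) and 9 mm thick, one on the floor and one at the top; a web 12 mm thick runs between them, centred on the flange width.

C is a picture frame with a 641×248 mm rectangular opening (x by z) and a uniform 90 mm border on every side. Frame depth is 30 mm along y. It is built from two vertical stiles running the full outside height and two horizontal rails spanning the gap between the stiles.

The I-beam is against the table's +x side, with their −y faces flush. The picture frame is on top of the table.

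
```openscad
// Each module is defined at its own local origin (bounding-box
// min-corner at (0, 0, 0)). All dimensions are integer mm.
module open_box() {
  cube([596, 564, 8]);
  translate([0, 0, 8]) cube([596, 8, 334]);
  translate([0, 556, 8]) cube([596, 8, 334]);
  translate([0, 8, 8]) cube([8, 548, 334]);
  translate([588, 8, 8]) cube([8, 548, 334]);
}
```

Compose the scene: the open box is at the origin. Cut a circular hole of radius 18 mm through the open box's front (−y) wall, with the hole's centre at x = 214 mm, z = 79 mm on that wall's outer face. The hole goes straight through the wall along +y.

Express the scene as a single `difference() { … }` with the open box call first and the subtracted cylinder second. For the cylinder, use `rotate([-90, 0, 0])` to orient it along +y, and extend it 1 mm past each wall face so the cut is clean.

difference() {
  open_box();
  translate([214, -1, 79]) rotate([-90, 0, 0]) cylinder(h = 10, r = 18);
}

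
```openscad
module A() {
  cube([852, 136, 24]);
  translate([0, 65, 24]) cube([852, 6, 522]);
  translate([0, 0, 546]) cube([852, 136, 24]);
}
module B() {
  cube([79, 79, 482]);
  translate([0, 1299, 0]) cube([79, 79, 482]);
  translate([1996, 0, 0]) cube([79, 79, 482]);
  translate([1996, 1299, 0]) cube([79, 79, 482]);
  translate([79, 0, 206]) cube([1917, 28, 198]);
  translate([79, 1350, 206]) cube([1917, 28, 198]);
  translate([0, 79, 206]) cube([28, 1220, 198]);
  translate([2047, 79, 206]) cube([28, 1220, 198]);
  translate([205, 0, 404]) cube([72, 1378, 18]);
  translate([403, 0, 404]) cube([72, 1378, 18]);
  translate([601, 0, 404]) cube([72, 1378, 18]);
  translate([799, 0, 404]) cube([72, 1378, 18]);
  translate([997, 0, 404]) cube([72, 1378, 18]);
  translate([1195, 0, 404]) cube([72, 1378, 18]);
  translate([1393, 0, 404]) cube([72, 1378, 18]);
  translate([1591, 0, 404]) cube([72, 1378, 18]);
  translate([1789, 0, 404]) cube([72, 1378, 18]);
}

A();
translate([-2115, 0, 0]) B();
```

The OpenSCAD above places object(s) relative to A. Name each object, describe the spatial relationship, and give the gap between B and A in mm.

The bed frame's nearest face is 40 mm from the I-beam's −x face.

A is an I-beam. B is a bed frame. The bed frame is on the floor beside the I-beam on its −x side. The gap between the bed frame and the I-beam is 40 mm.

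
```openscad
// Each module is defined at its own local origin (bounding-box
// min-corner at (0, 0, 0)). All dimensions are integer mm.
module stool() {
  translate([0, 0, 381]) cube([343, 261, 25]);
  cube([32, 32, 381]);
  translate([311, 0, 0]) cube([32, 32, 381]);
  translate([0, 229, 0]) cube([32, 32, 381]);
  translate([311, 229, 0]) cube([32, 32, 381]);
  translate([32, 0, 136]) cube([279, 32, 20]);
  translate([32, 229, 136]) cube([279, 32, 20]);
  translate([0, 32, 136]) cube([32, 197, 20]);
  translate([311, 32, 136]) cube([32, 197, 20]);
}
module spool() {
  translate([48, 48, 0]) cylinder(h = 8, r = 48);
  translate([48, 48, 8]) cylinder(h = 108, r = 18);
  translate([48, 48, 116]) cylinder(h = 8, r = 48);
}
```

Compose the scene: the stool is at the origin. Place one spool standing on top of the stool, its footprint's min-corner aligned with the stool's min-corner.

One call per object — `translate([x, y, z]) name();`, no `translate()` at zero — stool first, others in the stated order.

stool();
translate([0, 0, 406]) spool();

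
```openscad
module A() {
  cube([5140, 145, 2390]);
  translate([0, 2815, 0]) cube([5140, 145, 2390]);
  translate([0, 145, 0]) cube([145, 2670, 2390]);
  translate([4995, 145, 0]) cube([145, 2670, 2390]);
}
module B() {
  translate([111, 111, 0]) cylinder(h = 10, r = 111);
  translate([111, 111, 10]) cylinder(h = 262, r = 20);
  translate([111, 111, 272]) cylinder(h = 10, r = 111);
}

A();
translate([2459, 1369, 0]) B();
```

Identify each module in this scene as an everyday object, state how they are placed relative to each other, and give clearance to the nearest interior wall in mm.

A is a house frame. B is a spool. The spool sits inside the house frame, centred. The clearance to the nearest interior wall is 1224 mm.

Clearances: x = 2314, y = 1224; minimum 1224 mm.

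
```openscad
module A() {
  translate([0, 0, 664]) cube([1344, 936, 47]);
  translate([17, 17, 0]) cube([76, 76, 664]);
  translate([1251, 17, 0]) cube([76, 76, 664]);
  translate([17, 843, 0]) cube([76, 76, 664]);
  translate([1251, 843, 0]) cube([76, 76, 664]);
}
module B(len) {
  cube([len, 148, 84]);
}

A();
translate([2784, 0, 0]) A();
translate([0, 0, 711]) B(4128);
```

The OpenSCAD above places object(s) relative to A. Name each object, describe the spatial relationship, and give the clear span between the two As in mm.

Second table starts at x = 2784; first ends at x = 1344; clear span = 2784 − 1344 = 1440 mm.

A is a table. B is a beam. A beam spans the tops of two tables. The clear span between the two tables is 1440 mm.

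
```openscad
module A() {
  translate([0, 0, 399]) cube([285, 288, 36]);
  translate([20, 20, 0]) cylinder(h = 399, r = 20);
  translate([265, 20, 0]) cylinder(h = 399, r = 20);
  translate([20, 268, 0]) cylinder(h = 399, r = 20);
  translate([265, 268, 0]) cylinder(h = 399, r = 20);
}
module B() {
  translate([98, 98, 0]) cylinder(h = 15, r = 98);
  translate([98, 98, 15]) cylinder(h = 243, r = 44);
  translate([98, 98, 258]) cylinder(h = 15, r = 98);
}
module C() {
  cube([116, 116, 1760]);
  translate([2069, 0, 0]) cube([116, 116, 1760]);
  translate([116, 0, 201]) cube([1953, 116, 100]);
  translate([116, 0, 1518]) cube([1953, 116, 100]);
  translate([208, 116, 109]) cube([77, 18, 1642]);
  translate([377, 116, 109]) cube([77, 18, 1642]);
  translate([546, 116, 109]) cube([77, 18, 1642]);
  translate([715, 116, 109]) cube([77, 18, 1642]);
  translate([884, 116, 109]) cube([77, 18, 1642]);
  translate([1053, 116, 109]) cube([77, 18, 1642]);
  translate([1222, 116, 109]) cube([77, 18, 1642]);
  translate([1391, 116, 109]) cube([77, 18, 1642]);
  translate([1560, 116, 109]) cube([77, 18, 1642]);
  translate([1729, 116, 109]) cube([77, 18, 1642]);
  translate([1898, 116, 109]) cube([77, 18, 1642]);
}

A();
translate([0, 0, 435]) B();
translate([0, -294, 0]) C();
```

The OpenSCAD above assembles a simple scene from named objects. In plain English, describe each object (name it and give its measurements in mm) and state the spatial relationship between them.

A is a simple wooden stool: a rectangular seat 285 mm (x) by 288 mm (y), 36 mm thick, top face at z = 435 mm, on four round legs, each 40 mm in diameter. The legs rest on z = 0, each leg's axis is inset half a diameter from the nearest pair of seat edges (so the leg's bounding box is flush with the corner).

B is a spool: two coaxial disc flanges of radius 98 mm and thickness 15 mm, joined by a core cylinder of radius 44 mm and height 243 mm. The lower flange rests on z = 0 and the three cylinders share a vertical axis.

C is a fence section. Two 116×116 mm posts, 1760 mm tall, stand on the floor with a clear span of 1953 mm between their inner faces. Two horizontal rails of 116×100 mm section span the gap between the posts with their undersides at z = 201 mm and z = 1518 mm, flush with the posts' −y face. 11 pickets, each 77 mm wide, 18 mm thick and 1642 mm tall, are fixed to the +y face of the rails with their bottoms at z = 109 mm, evenly spaced across the span with equal gaps (rounded down to the nearest mm) at the −x end and between each pair — any rounding remainder accumulates at the +x end.

The spool is on top of the stool. The fence section is on the floor beside the stool on its −y side.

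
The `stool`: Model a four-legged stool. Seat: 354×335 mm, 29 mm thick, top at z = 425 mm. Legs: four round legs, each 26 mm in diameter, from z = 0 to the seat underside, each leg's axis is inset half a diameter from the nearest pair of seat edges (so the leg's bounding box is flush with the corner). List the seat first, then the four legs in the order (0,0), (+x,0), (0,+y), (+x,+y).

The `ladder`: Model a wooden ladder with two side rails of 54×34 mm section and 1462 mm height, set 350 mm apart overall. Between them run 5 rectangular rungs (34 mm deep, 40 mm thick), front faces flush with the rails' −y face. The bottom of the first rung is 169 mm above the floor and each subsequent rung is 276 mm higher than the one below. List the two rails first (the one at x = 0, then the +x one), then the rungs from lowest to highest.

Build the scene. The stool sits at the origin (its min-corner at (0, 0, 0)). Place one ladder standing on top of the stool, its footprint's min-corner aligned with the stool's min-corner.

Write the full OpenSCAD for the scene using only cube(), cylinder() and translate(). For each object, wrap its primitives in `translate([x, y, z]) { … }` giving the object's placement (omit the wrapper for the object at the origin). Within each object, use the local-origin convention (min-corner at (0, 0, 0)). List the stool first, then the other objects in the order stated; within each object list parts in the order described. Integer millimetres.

translate([0, 0, 396]) cube([354, 335, 29]);
translate([13, 13, 0]) cylinder(h = 396, r = 13);
translate([341, 13, 0]) cylinder(h = 396, r = 13);
translate([13, 322, 0]) cylinder(h = 396, r = 13);
translate([341, 322, 0]) cylinder(h = 396, r = 13);
translate([0, 0, 425]) {
  cube([54, 34, 1462]);
  translate([296, 0, 0]) cube([54, 34, 1462]);
  translate([54, 0, 169]) cube([242, 34, 40]);
  translate([54, 0, 445]) cube([242, 34, 40]);
  translate([54, 0, 721]) cube([242, 34, 40]);
  translate([54, 0, 997]) cube([242, 34, 40]);
  translate([54, 0, 1273]) cube([242, 34, 40]);
}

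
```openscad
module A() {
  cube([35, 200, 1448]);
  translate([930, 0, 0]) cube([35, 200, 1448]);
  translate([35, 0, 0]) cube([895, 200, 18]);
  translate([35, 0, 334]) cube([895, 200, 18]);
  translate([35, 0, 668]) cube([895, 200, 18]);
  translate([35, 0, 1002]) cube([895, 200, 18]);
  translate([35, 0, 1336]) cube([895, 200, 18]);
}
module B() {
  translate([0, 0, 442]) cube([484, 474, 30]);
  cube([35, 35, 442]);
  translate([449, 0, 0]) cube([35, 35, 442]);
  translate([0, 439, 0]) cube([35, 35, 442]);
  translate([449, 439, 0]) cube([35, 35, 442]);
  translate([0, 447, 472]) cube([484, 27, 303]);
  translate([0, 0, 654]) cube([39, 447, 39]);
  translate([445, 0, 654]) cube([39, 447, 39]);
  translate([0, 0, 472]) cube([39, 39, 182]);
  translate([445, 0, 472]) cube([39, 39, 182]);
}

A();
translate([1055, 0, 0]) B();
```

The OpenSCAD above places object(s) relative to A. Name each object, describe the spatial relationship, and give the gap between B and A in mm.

A is a bookshelf. B is a chair. The chair is on the floor beside the bookshelf on its +x side. The gap between the chair and the bookshelf is 90 mm.

The chair's nearest face is 90 mm from the bookshelf's +x face.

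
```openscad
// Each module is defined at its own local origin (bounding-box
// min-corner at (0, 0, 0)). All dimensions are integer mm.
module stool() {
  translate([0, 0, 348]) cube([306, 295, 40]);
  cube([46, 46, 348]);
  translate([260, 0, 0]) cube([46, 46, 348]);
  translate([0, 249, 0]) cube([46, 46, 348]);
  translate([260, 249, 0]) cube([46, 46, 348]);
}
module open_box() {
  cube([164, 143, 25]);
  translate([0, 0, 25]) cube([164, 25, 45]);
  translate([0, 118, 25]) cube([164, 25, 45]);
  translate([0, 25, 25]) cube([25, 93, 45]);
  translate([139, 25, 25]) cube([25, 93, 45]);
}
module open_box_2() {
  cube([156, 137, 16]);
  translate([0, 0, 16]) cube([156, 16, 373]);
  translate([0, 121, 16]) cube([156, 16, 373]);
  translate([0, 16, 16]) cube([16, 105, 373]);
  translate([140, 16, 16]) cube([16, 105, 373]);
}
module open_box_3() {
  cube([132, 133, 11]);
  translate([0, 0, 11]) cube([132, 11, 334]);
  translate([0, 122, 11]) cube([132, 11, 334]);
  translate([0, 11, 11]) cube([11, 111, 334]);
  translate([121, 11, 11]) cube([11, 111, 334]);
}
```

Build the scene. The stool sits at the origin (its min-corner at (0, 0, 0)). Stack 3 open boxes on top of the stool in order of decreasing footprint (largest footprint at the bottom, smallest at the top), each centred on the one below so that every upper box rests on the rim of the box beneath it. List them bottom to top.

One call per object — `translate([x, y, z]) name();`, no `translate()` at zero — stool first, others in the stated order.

stool();
translate([71, 76, 388]) open_box();
translate([75, 79, 458]) open_box_2();
translate([87, 81, 847]) open_box_3();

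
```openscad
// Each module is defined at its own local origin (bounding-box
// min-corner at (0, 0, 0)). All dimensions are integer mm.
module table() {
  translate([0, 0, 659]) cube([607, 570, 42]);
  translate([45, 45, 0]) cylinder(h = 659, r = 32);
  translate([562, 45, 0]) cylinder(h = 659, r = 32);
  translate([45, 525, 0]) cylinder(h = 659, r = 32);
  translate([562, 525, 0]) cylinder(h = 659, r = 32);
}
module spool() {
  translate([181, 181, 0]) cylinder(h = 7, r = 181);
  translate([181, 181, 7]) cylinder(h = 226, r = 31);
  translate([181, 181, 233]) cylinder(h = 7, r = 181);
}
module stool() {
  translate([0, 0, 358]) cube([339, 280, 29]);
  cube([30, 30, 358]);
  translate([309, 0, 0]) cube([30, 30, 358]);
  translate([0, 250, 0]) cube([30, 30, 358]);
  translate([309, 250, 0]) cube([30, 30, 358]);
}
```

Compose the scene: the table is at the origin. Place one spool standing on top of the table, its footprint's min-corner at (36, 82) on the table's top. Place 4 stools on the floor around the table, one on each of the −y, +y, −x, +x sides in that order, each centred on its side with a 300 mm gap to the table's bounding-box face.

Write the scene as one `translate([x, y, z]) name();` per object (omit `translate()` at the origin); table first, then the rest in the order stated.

table();
translate([36, 82, 701]) spool();
translate([134, -580, 0]) stool();
translate([134, 870, 0]) stool();
translate([-639, 145, 0]) stool();
translate([907, 145, 0]) stool();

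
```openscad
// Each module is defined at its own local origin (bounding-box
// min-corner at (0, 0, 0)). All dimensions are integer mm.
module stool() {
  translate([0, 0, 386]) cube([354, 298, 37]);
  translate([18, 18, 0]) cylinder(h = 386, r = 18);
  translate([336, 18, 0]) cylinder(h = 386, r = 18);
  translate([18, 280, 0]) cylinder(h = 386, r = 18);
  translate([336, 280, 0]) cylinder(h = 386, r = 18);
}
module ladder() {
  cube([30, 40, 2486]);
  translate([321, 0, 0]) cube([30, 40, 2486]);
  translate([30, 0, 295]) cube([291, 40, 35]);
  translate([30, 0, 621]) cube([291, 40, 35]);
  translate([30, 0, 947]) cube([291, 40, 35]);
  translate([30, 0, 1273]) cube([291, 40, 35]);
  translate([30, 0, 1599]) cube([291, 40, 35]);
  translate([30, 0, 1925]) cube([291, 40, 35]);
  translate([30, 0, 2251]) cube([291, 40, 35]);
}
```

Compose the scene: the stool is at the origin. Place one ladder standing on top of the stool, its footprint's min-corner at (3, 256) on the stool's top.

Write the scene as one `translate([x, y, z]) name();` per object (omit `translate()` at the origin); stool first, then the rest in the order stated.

stool();
translate([3, 256, 423]) ladder();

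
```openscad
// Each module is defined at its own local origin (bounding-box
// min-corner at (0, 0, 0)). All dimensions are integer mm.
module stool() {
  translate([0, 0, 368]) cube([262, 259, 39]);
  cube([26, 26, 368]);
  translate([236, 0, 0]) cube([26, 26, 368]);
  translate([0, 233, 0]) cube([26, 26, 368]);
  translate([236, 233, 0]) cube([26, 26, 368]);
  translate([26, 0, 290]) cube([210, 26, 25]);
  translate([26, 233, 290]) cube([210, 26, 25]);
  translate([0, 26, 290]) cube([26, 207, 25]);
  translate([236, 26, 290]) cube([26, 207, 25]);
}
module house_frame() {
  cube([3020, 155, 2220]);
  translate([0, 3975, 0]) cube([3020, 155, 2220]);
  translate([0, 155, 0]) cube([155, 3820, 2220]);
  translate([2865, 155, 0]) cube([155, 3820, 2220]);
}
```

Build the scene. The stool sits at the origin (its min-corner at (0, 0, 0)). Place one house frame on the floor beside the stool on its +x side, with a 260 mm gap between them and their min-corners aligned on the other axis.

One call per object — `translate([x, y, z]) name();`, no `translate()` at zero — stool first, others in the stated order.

stool();
translate([522, 0, 0]) house_frame();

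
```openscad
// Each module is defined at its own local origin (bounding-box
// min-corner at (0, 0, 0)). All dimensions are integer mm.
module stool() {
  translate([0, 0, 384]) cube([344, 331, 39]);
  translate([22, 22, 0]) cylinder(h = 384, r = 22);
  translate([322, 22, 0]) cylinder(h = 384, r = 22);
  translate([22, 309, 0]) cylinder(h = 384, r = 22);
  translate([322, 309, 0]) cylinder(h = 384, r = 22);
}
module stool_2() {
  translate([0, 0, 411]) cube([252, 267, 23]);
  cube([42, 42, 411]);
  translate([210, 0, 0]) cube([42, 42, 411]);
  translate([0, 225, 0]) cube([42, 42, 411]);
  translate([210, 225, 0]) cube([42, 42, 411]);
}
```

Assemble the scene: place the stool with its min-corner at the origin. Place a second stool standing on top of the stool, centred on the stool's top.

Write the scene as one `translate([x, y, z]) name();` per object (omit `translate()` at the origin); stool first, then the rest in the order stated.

stool();
translate([46, 32, 423]) stool_2();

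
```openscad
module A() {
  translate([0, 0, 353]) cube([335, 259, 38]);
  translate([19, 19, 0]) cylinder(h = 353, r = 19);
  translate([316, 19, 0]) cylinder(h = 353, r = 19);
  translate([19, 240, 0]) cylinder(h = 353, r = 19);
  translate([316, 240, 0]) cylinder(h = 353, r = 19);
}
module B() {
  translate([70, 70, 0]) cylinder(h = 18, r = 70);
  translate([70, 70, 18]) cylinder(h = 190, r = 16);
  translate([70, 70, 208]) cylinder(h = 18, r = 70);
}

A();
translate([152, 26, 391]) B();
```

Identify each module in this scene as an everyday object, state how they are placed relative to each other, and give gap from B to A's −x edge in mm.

The spool's min-x is at 152; the stool's min-x is 0; gap = 152 mm.

A is a stool. B is a spool. The spool is on top of the stool. The gap from the spool to the stool's −x edge is 152 mm.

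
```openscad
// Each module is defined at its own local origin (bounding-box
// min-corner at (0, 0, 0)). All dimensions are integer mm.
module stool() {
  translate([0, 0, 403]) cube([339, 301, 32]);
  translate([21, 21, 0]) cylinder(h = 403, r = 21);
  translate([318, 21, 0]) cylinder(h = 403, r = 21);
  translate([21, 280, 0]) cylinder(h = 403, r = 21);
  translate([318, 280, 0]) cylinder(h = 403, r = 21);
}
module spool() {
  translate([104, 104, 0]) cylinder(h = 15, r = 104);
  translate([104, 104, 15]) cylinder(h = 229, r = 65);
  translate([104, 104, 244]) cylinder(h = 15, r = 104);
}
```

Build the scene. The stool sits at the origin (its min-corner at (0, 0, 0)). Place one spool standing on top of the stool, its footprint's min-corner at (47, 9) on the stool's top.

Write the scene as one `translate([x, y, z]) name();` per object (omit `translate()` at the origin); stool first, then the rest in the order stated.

stool();
translate([47, 9, 435]) spool();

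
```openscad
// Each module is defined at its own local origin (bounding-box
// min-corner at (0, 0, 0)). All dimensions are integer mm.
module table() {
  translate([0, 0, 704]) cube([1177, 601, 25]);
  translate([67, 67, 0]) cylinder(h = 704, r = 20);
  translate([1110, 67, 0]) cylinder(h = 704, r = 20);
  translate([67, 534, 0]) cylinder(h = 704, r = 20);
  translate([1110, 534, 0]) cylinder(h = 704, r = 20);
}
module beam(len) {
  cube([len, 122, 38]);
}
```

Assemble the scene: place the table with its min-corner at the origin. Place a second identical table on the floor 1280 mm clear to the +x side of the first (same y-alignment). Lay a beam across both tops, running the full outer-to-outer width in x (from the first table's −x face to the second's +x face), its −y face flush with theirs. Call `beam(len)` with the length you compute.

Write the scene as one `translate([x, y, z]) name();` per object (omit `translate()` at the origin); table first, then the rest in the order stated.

table();
translate([2457, 0, 0]) table();
translate([0, 0, 729]) beam(3634);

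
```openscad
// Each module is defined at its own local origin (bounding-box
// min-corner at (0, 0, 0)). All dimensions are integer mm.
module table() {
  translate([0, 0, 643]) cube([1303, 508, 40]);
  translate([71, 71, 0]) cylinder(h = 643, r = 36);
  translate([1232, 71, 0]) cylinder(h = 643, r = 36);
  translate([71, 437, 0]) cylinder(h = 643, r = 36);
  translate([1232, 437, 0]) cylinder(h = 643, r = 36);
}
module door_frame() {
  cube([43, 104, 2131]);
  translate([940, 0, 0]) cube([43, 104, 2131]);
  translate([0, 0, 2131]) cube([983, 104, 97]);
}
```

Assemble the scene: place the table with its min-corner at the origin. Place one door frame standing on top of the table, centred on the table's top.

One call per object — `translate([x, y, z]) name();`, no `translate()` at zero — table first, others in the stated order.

table();
translate([160, 202, 683]) door_frame();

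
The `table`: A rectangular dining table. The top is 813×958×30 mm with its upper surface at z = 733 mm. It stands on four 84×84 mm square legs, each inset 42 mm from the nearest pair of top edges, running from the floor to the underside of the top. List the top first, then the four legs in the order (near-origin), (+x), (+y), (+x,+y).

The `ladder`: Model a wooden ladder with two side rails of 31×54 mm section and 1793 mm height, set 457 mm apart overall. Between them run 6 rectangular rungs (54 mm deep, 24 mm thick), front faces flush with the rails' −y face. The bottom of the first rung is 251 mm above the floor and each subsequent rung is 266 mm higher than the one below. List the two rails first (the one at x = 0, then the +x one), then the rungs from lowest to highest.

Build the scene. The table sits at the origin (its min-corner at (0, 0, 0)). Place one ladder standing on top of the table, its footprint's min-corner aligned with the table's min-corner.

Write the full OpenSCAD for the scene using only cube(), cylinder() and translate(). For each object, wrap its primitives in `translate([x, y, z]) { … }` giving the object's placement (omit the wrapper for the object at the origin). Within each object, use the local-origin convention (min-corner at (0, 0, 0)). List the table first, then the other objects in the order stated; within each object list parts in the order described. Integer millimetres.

translate([0, 0, 703]) cube([813, 958, 30]);
translate([42, 42, 0]) cube([84, 84, 703]);
translate([687, 42, 0]) cube([84, 84, 703]);
translate([42, 832, 0]) cube([84, 84, 703]);
translate([687, 832, 0]) cube([84, 84, 703]);
translate([0, 0, 733]) {
  cube([31, 54, 1793]);
  translate([426, 0, 0]) cube([31, 54, 1793]);
  translate([31, 0, 251]) cube([395, 54, 24]);
  translate([31, 0, 517]) cube([395, 54, 24]);
  translate([31, 0, 783]) cube([395, 54, 24]);
  translate([31, 0, 1049]) cube([395, 54, 24]);
  translate([31, 0, 1315]) cube([395, 54, 24]);
  translate([31, 0, 1581]) cube([395, 54, 24]);
}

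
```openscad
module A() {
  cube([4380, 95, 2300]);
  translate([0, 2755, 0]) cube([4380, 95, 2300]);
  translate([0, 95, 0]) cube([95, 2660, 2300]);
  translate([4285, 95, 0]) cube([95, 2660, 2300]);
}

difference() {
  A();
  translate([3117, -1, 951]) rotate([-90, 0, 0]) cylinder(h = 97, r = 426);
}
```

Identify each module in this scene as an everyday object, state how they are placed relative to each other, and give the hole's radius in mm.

The subtracted cylinder has r = 426 mm.

A is a house frame. The house frame has a circular hole through its front wall. The hole's radius is 426 mm.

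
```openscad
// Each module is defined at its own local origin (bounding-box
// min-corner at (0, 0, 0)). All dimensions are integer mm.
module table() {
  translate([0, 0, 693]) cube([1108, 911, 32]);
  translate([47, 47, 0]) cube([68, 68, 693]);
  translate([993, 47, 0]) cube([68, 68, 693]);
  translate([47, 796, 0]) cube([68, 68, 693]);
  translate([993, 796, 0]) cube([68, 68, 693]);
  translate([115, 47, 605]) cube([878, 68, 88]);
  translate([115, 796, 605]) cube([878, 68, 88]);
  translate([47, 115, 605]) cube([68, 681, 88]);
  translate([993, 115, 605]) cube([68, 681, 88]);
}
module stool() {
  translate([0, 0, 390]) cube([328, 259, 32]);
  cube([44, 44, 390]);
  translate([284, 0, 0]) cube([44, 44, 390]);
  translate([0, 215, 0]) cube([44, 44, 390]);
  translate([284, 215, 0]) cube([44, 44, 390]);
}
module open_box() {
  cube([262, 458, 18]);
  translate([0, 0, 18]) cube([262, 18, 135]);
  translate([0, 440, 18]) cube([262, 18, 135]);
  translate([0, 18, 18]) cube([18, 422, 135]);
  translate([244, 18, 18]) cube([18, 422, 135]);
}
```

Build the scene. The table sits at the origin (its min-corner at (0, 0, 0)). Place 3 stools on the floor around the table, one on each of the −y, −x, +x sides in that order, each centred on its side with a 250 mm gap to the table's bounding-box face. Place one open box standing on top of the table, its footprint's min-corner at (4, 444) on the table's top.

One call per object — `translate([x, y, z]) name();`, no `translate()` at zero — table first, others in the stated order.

table();
translate([390, -509, 0]) stool();
translate([-578, 326, 0]) stool();
translate([1358, 326, 0]) stool();
translate([4, 444, 725]) open_box();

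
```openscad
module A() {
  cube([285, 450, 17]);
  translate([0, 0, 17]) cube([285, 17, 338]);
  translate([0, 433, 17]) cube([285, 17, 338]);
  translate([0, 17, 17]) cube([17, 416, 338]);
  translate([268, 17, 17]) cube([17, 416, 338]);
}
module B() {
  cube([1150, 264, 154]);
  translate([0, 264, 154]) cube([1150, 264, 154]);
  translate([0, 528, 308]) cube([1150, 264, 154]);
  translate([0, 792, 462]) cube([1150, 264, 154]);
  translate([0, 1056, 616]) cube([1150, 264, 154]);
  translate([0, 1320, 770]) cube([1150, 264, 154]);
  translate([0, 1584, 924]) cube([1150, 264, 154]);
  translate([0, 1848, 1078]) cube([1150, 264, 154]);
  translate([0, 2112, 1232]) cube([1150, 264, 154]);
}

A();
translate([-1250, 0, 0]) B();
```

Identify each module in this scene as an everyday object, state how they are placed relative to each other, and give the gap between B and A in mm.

A is an open box. B is a staircase. The staircase is on the floor beside the open box on its −x side. The gap between the staircase and the open box is 100 mm.

The staircase's nearest face is 100 mm from the open box's −x face.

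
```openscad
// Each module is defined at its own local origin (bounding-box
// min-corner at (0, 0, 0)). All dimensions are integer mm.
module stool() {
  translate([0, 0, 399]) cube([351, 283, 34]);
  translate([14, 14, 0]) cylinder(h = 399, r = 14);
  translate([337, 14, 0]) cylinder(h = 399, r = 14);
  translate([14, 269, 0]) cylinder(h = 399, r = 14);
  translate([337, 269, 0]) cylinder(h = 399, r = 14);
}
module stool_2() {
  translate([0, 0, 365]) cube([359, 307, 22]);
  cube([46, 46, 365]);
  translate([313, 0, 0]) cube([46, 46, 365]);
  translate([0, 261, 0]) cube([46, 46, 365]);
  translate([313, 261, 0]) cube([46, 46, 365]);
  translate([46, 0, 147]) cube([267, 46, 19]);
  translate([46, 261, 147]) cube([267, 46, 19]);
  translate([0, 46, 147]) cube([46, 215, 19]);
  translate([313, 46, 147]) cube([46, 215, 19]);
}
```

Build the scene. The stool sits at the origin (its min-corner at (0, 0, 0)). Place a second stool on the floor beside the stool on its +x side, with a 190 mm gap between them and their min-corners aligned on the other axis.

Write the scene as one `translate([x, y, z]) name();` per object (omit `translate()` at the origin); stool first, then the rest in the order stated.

stool();
translate([541, 0, 0]) stool_2();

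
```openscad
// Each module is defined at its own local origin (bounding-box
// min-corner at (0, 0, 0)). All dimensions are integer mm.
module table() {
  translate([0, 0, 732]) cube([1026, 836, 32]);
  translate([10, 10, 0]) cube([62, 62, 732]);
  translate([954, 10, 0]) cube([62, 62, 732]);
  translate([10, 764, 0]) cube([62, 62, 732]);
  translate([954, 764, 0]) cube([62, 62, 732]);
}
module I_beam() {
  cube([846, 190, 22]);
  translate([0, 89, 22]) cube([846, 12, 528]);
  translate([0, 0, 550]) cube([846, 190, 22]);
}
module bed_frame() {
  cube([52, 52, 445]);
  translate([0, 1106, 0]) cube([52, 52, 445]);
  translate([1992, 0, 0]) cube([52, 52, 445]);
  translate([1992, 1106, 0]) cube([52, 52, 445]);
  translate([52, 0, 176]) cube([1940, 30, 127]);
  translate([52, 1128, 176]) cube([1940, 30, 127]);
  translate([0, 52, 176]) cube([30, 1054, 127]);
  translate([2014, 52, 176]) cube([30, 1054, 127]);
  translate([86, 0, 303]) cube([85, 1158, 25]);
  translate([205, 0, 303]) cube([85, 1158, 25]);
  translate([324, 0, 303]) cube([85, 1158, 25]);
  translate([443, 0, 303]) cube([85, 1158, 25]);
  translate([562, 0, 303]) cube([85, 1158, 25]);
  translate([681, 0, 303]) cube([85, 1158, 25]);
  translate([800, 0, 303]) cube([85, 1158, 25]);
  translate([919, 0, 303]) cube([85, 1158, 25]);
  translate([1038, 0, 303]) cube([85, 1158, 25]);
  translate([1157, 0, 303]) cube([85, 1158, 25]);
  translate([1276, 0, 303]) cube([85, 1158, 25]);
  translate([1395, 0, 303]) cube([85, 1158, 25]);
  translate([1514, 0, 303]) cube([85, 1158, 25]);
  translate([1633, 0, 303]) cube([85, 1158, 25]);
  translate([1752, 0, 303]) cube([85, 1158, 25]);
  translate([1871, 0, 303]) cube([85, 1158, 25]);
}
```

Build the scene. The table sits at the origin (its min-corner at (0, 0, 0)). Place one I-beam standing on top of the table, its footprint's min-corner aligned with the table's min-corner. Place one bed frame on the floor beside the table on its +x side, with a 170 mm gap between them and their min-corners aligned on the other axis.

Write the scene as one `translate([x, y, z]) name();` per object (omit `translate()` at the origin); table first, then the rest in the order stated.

table();
translate([0, 0, 764]) I_beam();
translate([1196, 0, 0]) bed_frame();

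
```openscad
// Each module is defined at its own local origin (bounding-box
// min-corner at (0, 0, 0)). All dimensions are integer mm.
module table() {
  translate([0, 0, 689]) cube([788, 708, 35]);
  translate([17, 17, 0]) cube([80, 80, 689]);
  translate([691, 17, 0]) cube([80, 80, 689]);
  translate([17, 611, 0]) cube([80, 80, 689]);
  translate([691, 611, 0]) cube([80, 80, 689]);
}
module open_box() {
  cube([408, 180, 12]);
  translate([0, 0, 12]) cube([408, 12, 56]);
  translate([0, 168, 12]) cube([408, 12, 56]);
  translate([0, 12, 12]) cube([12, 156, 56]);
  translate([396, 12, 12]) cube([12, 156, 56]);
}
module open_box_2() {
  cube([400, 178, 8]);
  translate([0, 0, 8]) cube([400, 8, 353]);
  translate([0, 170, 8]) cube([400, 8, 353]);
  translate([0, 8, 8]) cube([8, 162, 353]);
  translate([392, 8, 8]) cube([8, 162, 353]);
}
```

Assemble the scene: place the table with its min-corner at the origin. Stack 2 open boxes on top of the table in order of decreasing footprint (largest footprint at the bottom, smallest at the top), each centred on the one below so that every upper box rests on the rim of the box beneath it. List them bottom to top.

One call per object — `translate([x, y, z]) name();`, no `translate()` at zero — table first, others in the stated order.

table();
translate([190, 264, 724]) open_box();
translate([194, 265, 792]) open_box_2();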